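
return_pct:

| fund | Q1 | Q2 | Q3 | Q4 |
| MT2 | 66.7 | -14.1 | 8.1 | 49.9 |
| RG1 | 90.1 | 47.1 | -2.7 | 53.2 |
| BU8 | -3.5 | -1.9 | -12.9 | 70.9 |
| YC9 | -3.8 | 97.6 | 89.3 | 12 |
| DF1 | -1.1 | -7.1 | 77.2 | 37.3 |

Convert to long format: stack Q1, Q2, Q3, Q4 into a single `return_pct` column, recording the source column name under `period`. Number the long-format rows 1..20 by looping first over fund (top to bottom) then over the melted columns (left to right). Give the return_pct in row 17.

20 rows total (5 × 4). Row 17: index ⌊(17-1)/4⌋ = 4 into fund → DF1; (17-1) mod 4 = 0 into the melted columns → Q1.
So row 17 is (DF1, Q1, -1.1); return_pct = -1.1.

-1.1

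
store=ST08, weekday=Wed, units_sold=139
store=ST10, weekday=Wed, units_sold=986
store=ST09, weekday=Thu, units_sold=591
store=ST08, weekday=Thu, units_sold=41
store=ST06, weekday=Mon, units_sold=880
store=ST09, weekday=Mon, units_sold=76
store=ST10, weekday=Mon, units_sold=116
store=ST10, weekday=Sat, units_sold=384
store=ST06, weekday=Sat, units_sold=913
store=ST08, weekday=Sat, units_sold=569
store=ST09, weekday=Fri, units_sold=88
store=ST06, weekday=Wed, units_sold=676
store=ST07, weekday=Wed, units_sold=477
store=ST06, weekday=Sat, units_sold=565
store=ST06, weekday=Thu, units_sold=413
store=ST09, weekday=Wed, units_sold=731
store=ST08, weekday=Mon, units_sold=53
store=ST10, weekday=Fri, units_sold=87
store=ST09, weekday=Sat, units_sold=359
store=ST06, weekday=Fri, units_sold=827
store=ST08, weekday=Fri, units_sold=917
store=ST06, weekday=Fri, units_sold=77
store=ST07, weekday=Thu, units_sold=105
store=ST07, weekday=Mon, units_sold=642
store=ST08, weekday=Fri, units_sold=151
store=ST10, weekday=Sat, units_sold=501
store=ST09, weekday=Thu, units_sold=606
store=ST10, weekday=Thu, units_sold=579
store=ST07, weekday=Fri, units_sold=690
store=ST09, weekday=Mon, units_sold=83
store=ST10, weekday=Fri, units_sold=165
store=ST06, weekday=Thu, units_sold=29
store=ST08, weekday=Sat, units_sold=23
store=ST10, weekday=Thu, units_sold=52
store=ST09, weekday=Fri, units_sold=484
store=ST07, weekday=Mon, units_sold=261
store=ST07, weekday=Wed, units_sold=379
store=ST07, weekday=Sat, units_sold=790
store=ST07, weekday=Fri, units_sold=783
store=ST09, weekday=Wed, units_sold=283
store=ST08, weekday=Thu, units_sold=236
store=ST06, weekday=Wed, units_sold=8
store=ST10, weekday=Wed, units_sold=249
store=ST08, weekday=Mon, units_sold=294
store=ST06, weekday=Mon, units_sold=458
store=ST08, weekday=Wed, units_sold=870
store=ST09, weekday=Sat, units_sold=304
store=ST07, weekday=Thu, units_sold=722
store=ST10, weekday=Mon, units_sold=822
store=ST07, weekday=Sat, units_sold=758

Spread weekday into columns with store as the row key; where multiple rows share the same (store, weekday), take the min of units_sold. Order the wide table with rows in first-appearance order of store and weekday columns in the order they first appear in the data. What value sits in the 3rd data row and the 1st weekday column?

283

With rows in first-appearance order of store, row 3 is store=ST09. weekday columns in first-appearance order: Wed, Thu, Mon, Sat, Fri; column 1 is Wed.
Long rows with store=ST09, weekday=Wed: min(731, 283) = 283.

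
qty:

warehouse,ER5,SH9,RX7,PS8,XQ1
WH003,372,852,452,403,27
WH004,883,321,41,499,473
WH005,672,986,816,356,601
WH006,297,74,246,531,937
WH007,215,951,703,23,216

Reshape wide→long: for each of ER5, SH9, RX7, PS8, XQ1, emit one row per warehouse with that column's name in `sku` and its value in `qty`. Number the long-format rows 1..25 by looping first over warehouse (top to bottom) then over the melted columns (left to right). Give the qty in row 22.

951

25 rows total (5 × 5). Row 22: index ⌊(22-1)/5⌋ = 4 into warehouse → WH007; (22-1) mod 5 = 1 into the melted columns → SH9.
So row 22 is (WH007, SH9, 951); qty = 951.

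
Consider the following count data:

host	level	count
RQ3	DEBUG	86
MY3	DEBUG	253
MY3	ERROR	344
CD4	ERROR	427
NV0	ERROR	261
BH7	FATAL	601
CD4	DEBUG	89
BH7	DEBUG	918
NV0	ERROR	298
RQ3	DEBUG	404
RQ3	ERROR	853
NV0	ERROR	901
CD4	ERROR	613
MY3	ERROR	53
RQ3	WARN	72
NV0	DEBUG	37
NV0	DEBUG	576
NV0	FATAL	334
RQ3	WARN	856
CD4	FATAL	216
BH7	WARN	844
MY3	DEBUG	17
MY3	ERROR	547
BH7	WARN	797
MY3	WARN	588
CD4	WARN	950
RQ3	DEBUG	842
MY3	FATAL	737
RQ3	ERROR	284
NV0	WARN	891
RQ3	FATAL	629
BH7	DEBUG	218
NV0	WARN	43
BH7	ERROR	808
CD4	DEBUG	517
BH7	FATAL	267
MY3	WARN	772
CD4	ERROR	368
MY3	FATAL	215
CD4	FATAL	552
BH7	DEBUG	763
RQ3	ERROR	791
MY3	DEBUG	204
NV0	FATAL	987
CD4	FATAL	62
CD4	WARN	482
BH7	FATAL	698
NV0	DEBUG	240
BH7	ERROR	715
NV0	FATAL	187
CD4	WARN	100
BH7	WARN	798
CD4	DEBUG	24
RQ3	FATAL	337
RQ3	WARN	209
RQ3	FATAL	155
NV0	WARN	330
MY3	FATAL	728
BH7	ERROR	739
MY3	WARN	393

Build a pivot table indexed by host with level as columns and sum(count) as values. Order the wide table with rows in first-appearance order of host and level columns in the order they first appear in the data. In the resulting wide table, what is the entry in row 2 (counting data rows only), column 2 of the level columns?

With rows in first-appearance order of host, row 2 is host=MY3. level columns in first-appearance order: DEBUG, ERROR, FATAL, WARN; column 2 is ERROR.
Long rows with host=MY3, level=ERROR: 344 + 53 + 547 = 944.

944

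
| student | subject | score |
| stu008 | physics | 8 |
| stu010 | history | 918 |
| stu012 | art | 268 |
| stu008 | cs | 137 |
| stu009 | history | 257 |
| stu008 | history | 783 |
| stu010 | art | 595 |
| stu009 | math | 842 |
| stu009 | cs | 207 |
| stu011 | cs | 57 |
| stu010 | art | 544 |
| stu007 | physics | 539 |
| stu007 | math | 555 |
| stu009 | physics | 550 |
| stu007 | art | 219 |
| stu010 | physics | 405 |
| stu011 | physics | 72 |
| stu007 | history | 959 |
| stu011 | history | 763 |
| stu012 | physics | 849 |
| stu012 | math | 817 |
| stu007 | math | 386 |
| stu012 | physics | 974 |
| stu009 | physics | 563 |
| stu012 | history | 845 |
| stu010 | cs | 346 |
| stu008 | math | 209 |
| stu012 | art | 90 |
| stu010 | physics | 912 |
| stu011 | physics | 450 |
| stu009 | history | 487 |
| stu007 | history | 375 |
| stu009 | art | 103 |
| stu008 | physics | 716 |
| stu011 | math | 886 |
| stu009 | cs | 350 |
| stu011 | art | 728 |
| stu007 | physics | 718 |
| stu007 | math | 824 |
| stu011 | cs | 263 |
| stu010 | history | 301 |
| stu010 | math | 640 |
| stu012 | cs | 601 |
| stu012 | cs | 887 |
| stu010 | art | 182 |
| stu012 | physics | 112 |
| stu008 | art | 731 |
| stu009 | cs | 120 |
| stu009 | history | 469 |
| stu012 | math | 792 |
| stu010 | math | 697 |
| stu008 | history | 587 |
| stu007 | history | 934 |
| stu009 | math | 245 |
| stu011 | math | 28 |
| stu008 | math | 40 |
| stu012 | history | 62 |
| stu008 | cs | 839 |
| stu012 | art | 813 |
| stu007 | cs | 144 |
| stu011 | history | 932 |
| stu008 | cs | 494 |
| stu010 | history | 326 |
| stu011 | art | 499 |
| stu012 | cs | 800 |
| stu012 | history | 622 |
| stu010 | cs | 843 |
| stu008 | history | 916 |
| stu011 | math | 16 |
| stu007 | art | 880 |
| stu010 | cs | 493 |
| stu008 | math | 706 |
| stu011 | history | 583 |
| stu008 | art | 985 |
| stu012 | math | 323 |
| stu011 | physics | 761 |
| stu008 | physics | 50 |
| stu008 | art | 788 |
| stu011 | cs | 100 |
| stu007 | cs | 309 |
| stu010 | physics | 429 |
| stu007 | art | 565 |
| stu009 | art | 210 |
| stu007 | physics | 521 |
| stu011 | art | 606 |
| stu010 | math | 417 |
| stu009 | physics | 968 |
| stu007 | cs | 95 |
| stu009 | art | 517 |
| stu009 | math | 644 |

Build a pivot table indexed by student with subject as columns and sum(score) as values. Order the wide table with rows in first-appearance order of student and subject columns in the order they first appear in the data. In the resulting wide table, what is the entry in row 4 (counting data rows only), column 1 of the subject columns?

With rows in first-appearance order of student, row 4 is student=stu009. subject columns in first-appearance order: physics, history, art, cs, math; column 1 is physics.
Long rows with student=stu009, subject=physics: 550 + 563 + 968 = 2081.

2081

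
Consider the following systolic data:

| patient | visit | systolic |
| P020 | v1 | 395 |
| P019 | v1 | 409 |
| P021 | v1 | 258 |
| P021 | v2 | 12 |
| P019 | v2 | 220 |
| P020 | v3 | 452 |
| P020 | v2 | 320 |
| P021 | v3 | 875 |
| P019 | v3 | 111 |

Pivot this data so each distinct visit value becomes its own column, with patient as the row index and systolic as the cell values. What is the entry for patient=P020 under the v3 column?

Wide layout: rows indexed by patient, columns are the 3 distinct visit values (v1, v2, v3).
Cell (patient=P020, visit=v3) draws from the long row where patient=P020 and visit=v3, which has systolic=452.

452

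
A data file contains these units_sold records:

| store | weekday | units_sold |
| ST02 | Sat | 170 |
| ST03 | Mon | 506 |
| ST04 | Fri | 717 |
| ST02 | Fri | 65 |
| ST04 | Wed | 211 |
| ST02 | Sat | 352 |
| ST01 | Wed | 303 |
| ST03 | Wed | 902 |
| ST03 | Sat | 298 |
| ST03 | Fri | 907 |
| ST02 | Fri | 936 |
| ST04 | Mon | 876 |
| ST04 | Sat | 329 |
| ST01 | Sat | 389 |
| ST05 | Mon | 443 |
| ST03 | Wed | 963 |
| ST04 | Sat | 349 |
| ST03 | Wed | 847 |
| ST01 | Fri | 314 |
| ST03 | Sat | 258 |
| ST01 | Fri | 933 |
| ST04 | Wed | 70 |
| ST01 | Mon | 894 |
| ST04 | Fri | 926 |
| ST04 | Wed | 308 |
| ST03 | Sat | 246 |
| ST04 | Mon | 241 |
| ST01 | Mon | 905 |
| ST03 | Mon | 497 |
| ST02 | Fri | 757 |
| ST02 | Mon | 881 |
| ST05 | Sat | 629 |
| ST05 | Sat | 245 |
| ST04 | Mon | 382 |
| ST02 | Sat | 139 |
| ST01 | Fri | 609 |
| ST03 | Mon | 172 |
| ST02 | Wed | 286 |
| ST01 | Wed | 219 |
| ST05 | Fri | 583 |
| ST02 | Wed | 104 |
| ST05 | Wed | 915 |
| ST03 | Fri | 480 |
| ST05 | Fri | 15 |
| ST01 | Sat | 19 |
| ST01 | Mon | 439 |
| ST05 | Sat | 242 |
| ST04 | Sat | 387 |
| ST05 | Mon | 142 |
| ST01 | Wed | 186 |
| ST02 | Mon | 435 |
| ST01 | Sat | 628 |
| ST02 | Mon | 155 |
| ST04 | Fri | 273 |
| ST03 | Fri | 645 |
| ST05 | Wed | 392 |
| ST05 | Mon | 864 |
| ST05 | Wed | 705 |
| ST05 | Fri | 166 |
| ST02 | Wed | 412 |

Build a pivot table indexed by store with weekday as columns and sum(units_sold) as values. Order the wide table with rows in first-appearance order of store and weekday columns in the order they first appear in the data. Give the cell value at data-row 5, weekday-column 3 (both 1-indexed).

764

With rows in first-appearance order of store, row 5 is store=ST05. weekday columns in first-appearance order: Sat, Mon, Fri, Wed; column 3 is Fri.
Long rows with store=ST05, weekday=Fri: 583 + 15 + 166 = 764.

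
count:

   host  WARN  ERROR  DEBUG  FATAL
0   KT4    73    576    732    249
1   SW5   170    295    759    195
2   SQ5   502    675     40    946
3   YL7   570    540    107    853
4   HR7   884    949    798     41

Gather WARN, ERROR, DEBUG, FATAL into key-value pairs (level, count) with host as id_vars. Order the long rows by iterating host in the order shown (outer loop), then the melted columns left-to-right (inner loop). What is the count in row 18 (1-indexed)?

949

20 rows total (5 × 4). Row 18: index ⌊(18-1)/4⌋ = 4 into host → HR7; (18-1) mod 4 = 1 into the melted columns → ERROR.
So row 18 is (HR7, ERROR, 949); count = 949.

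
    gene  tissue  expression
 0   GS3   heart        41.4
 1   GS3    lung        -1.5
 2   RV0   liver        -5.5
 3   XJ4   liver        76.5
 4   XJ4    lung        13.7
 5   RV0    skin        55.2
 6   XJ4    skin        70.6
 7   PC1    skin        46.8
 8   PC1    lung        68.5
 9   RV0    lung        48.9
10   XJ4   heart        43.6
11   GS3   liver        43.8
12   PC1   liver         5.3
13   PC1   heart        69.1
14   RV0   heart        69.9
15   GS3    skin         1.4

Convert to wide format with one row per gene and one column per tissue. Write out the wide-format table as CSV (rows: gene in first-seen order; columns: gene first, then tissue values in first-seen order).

Columns: gene plus the 4 distinct tissue values (heart, lung, liver, skin).
For example, row GS3 column heart takes expression=41.4 from the long row (GS3, heart).

gene,heart,lung,liver,skin
GS3,41.4,-1.5,43.8,1.4
RV0,69.9,48.9,-5.5,55.2
XJ4,43.6,13.7,76.5,70.6
PC1,69.1,68.5,5.3,46.8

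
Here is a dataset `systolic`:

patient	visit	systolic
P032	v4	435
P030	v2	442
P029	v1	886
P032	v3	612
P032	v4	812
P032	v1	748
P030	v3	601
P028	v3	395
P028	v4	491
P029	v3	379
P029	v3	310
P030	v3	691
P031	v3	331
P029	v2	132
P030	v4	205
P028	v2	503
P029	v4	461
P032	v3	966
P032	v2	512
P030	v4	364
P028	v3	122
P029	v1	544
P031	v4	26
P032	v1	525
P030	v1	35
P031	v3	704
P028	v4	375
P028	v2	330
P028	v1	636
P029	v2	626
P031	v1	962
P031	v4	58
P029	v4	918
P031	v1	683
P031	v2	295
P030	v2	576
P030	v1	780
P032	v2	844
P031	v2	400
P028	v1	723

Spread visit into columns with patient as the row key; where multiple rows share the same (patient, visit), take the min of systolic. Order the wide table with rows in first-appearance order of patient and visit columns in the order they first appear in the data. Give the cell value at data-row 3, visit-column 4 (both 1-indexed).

310

With rows in first-appearance order of patient, row 3 is patient=P029. visit columns in first-appearance order: v4, v2, v1, v3; column 4 is v3.
Long rows with patient=P029, visit=v3: min(379, 310) = 310.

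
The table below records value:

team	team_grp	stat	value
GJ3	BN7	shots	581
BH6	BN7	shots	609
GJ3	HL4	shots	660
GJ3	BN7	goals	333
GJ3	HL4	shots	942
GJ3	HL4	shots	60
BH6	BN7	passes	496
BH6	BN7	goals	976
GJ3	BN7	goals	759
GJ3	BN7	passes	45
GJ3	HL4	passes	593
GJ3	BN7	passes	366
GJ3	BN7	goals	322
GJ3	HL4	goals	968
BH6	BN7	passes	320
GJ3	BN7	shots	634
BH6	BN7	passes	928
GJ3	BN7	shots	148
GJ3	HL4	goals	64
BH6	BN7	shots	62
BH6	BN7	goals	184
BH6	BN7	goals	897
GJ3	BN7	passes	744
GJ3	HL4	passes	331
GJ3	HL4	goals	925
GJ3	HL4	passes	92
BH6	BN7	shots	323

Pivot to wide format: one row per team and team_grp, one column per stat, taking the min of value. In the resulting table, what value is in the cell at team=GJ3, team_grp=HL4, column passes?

92

Rows with team=GJ3, team_grp=HL4 and stat=passes: value values are 593, 331, 92.
min(593, 331, 92) = 92.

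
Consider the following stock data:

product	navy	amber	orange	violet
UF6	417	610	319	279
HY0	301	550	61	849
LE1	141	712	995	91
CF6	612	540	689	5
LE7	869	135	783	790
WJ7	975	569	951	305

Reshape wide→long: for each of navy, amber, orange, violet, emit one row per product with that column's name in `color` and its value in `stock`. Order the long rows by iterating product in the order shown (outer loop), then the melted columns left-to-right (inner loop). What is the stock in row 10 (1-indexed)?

24 rows total (6 × 4). Row 10: index ⌊(10-1)/4⌋ = 2 into product → LE1; (10-1) mod 4 = 1 into the melted columns → amber.
So row 10 is (LE1, amber, 712); stock = 712.

712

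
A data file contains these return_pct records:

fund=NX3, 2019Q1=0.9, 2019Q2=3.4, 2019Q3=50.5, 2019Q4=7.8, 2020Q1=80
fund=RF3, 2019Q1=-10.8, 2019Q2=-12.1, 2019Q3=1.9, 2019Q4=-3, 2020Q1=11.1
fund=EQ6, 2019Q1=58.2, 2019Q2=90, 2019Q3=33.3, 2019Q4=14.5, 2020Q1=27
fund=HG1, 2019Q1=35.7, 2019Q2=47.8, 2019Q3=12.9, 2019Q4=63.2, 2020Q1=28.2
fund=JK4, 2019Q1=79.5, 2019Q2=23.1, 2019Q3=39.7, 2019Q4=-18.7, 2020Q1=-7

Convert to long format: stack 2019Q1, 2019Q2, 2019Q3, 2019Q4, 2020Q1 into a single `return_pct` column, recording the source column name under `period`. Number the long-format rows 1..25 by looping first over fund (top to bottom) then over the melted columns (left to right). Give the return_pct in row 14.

25 rows total (5 × 5). Row 14: index ⌊(14-1)/5⌋ = 2 into fund → EQ6; (14-1) mod 5 = 3 into the melted columns → 2019Q4.
So row 14 is (EQ6, 2019Q4, 14.5); return_pct = 14.5.

14.5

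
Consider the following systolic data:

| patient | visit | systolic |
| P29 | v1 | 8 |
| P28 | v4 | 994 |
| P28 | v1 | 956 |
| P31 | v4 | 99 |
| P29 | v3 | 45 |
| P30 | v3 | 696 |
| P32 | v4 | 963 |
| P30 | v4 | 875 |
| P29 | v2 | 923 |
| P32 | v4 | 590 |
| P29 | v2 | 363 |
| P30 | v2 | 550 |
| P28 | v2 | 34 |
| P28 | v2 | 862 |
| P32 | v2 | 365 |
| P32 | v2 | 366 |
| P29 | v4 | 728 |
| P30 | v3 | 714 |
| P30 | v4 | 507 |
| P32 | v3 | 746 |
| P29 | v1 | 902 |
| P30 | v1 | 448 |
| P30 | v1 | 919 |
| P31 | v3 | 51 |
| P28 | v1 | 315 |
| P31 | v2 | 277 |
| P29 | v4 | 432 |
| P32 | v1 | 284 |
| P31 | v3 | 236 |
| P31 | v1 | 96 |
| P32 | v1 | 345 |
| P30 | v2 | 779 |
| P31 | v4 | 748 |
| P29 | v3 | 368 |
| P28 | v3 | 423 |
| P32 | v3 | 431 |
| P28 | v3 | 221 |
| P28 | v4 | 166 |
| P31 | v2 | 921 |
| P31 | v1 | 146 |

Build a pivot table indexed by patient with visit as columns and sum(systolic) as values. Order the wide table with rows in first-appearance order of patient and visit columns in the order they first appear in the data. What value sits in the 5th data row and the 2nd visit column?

1553

With rows in first-appearance order of patient, row 5 is patient=P32. visit columns in first-appearance order: v1, v4, v3, v2; column 2 is v4.
Long rows with patient=P32, visit=v4: 963 + 590 = 1553.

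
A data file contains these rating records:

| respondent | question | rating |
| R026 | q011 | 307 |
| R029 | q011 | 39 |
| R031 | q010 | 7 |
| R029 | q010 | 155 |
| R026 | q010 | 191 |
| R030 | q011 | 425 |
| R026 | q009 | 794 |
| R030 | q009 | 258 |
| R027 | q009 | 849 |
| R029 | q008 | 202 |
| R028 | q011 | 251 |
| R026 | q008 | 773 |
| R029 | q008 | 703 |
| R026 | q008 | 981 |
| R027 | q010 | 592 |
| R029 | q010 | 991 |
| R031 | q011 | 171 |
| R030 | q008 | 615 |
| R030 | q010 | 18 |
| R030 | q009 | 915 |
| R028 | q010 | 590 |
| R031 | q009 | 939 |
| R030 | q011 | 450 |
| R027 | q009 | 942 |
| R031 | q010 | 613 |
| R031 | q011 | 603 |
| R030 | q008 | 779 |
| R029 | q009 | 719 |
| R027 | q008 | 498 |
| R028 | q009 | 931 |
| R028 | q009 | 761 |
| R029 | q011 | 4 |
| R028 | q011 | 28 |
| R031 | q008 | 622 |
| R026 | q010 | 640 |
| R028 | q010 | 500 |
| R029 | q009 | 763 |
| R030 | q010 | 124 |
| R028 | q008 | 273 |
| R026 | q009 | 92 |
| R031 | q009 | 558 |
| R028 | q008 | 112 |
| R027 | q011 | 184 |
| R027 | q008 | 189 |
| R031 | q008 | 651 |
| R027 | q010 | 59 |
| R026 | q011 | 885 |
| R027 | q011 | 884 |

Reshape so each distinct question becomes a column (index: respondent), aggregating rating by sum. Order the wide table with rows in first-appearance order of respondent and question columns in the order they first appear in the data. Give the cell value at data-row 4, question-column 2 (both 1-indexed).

With rows in first-appearance order of respondent, row 4 is respondent=R030. question columns in first-appearance order: q011, q010, q009, q008; column 2 is q010.
Long rows with respondent=R030, question=q010: 18 + 124 = 142.

142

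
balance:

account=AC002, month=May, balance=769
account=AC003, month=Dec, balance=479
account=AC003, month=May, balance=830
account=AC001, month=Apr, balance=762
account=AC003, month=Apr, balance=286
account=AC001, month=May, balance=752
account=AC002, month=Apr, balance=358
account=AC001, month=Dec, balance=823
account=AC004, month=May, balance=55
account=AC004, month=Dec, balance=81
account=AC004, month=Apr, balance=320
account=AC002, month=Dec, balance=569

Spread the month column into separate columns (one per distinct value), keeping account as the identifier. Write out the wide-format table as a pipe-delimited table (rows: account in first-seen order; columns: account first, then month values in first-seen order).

| account | May | Dec | Apr |
| AC002 | 769 | 569 | 358 |
| AC003 | 830 | 479 | 286 |
| AC001 | 752 | 823 | 762 |
| AC004 | 55 | 81 | 320 |

Columns: account plus the 3 distinct month values (May, Dec, Apr).
For example, row AC002 column May takes balance=769 from the long row (AC002, May).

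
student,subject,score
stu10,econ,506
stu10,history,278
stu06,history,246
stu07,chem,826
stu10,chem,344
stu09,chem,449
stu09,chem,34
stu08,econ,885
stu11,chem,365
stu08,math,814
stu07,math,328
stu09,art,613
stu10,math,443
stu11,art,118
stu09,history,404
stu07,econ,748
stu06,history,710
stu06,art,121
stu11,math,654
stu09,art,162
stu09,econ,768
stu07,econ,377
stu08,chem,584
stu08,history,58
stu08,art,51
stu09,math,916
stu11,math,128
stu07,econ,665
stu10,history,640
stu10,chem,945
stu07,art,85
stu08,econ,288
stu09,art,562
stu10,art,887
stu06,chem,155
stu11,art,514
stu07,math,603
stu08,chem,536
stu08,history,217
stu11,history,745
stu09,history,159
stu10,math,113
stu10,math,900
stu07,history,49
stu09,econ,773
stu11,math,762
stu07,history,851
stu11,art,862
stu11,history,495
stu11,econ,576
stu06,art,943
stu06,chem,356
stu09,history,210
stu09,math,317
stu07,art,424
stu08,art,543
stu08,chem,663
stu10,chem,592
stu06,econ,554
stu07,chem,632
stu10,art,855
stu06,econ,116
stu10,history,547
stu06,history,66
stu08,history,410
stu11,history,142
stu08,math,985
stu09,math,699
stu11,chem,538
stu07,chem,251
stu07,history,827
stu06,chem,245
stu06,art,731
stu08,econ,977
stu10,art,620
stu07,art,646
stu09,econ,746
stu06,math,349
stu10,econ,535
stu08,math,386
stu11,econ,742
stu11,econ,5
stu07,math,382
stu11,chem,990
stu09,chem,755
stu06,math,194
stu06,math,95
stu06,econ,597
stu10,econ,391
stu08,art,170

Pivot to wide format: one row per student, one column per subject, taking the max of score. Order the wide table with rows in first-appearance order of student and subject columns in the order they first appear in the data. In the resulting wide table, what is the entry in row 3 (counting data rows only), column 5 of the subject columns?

646

With rows in first-appearance order of student, row 3 is student=stu07. subject columns in first-appearance order: econ, history, chem, math, art; column 5 is art.
Long rows with student=stu07, subject=art: max(85, 424, 646) = 646.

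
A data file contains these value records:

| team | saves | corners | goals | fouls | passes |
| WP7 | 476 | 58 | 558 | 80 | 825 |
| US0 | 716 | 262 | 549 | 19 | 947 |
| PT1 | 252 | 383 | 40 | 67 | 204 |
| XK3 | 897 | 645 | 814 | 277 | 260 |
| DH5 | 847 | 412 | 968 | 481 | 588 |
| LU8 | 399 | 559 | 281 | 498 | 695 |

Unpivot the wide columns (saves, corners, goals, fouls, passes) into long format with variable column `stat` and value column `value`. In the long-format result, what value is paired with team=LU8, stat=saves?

Unpivoting turns each (team, wide-column) pair into one long row.
The wide cell at row LU8, column saves holds 399, so the long row (LU8, saves) has value=399.

399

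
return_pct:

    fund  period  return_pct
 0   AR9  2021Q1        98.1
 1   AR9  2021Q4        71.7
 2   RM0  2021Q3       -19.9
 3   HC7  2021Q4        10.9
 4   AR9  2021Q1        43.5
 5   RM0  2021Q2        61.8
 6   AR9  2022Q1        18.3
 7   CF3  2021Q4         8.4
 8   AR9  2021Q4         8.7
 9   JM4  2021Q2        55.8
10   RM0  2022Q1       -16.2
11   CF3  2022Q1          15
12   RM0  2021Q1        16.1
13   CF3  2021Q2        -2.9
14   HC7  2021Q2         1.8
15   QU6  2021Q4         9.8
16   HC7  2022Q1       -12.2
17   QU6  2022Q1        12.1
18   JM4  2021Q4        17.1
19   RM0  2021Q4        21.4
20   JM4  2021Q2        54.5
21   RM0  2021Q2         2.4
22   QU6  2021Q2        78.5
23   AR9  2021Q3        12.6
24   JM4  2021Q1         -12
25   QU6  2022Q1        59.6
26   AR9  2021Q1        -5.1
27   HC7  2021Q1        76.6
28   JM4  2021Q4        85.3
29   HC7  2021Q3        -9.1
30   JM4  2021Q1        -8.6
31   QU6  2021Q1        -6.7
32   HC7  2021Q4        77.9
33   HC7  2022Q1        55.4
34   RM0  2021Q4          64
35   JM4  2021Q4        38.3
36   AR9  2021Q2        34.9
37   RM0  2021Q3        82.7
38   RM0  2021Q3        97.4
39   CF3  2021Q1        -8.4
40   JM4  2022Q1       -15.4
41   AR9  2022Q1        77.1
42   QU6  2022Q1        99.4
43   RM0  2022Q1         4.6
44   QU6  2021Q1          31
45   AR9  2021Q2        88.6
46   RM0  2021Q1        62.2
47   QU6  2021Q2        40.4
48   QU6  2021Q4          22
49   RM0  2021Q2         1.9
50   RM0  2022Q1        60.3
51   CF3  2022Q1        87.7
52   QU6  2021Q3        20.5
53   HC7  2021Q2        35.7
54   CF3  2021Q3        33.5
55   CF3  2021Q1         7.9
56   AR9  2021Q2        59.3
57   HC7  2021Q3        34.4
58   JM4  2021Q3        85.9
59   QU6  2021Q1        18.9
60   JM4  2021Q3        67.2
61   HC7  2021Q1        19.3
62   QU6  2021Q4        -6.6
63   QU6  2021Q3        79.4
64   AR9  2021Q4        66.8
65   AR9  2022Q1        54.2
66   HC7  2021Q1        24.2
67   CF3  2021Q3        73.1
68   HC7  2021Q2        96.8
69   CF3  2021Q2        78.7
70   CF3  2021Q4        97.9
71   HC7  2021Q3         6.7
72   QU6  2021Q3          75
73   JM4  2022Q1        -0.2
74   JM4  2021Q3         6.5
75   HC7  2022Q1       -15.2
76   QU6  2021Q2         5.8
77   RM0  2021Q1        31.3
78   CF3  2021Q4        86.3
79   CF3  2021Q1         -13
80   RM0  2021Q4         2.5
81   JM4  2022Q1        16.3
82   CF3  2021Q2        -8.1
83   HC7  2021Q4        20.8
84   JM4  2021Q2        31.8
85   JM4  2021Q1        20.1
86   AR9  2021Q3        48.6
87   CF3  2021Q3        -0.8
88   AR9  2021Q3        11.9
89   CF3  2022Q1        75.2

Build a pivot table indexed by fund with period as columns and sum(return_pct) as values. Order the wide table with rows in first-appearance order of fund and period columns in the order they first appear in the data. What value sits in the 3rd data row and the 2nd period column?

With rows in first-appearance order of fund, row 3 is fund=HC7. period columns in first-appearance order: 2021Q1, 2021Q4, 2021Q3, 2021Q2, 2022Q1; column 2 is 2021Q4.
Long rows with fund=HC7, period=2021Q4: 10.9 + 77.9 + 20.8 = 109.6.

109.6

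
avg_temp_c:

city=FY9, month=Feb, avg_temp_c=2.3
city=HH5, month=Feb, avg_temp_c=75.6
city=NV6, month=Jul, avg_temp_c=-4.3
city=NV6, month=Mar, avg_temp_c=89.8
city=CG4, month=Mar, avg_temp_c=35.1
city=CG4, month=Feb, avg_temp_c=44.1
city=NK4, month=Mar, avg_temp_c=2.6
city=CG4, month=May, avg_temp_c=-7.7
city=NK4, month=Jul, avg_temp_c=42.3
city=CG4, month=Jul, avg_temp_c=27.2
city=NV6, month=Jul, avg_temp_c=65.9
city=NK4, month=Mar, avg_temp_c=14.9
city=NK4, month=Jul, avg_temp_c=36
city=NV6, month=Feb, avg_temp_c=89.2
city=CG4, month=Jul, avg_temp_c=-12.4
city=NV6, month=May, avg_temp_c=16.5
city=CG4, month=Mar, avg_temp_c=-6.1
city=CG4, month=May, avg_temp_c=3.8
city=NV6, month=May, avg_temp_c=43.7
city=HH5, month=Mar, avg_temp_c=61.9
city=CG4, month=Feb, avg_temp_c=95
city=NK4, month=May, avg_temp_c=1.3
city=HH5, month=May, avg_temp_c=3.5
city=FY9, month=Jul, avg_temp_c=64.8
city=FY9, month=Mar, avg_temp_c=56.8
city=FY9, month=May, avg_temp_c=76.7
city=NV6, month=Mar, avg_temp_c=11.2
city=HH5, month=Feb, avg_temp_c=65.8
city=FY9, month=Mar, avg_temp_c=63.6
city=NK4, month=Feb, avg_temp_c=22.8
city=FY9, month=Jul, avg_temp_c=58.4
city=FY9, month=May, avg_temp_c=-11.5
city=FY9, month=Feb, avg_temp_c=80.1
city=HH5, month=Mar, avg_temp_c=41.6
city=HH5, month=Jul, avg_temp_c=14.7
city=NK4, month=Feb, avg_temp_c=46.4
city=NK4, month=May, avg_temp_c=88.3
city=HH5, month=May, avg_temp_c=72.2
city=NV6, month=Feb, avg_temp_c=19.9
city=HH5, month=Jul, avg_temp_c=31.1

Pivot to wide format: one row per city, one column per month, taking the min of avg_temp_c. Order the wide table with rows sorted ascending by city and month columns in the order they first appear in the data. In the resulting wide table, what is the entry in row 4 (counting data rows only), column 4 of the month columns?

1.3

With rows sorted ascending by city, row 4 is city=NK4. month columns in first-appearance order: Feb, Jul, Mar, May; column 4 is May.
Long rows with city=NK4, month=May: min(1.3, 88.3) = 1.3.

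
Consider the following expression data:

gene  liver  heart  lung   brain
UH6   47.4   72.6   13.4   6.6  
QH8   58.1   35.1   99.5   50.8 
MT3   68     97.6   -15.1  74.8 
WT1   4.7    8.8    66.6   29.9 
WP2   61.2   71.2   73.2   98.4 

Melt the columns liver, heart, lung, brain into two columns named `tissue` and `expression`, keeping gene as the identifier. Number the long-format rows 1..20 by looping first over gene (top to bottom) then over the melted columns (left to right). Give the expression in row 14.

20 rows total (5 × 4). Row 14: index ⌊(14-1)/4⌋ = 3 into gene → WT1; (14-1) mod 4 = 1 into the melted columns → heart.
So row 14 is (WT1, heart, 8.8); expression = 8.8.

8.8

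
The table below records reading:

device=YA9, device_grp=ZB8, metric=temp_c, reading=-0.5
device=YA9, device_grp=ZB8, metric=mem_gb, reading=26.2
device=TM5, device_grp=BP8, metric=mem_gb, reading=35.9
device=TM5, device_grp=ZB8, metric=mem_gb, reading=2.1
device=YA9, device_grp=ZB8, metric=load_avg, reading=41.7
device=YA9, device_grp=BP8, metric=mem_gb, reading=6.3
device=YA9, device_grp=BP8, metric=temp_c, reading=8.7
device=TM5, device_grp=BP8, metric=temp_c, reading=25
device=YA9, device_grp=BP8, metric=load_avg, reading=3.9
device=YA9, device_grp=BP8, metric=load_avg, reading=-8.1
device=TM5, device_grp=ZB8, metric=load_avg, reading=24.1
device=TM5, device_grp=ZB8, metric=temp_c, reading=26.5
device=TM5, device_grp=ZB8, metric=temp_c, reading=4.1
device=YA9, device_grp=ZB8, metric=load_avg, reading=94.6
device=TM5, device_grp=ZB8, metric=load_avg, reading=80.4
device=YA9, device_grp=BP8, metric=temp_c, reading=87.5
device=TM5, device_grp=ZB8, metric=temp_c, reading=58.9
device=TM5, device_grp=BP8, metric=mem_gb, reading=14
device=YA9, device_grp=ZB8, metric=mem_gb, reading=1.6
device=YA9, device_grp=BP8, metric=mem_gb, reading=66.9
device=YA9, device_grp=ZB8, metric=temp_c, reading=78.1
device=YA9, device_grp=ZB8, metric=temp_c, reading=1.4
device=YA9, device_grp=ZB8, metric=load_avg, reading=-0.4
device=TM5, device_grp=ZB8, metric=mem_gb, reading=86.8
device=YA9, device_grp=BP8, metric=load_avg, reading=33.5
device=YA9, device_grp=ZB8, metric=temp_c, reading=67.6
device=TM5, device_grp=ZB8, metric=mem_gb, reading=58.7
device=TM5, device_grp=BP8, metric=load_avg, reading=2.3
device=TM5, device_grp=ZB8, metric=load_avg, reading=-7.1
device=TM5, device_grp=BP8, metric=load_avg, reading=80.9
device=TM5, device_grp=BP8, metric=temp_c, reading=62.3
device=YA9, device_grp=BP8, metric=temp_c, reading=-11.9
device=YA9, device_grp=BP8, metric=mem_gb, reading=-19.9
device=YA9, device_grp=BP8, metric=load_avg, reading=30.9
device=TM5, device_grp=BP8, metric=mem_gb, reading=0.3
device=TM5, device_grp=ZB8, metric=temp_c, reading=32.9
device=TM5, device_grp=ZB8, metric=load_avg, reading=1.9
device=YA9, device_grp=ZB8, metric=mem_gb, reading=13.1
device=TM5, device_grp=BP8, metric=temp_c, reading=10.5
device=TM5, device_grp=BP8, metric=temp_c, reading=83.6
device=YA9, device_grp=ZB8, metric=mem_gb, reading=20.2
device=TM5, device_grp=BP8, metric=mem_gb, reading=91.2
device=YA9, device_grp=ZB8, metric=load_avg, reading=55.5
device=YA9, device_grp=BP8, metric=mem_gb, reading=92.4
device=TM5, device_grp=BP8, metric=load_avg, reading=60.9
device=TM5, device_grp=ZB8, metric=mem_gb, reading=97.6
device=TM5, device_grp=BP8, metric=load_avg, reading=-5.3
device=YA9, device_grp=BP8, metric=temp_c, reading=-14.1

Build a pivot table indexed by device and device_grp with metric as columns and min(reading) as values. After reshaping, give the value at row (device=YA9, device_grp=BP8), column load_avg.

-8.1

Rows with device=YA9, device_grp=BP8 and metric=load_avg: reading values are 3.9, -8.1, 33.5, 30.9.
min(3.9, -8.1, 33.5, 30.9) = -8.1.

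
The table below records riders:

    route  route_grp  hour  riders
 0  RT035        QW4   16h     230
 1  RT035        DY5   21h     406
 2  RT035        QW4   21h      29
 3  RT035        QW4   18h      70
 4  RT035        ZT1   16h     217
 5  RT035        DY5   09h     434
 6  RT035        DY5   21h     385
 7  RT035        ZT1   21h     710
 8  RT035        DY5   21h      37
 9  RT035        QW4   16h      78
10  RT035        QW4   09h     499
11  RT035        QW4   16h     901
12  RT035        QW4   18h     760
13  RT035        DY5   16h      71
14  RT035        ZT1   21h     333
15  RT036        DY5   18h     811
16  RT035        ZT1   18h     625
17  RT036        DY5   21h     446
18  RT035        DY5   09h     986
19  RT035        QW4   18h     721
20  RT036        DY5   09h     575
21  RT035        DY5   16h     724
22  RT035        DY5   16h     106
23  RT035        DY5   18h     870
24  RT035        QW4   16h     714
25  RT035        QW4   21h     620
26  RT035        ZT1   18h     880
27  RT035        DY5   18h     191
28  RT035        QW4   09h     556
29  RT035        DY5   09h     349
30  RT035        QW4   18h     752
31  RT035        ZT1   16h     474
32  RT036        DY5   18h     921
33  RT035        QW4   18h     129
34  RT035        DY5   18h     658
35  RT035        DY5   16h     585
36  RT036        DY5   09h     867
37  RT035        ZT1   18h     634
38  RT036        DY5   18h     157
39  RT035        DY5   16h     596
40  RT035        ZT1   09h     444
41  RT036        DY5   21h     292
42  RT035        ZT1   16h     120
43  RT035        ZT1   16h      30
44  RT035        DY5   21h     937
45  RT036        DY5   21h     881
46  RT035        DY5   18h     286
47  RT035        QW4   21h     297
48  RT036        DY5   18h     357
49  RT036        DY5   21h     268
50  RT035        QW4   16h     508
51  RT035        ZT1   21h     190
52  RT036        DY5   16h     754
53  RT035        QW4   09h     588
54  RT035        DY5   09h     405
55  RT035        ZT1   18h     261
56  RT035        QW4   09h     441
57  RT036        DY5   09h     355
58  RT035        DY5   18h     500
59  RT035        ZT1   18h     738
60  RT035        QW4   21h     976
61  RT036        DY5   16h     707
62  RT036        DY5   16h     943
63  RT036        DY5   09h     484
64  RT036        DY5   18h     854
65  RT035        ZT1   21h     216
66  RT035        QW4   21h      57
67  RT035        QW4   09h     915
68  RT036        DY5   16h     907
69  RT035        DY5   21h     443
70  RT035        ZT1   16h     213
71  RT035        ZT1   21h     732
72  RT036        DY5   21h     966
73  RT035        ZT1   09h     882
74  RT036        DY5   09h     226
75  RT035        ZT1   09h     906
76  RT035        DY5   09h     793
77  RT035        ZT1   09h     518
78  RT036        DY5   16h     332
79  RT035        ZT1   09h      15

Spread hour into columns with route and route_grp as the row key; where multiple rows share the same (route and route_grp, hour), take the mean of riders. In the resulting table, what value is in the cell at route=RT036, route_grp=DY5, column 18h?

620

Rows with route=RT036, route_grp=DY5 and hour=18h: riders values are 811, 921, 157, 357, 854.
(811 + 921 + 157 + 357 + 854) / 5 = 620.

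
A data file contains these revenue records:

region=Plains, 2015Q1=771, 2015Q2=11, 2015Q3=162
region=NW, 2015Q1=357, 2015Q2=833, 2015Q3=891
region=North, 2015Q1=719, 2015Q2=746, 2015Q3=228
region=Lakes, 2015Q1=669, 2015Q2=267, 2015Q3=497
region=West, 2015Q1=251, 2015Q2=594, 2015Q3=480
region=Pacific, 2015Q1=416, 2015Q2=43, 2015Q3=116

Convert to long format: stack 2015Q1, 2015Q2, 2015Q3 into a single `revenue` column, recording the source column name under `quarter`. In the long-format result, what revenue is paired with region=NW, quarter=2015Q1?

357

Unpivoting turns each (region, wide-column) pair into one long row.
The wide cell at row NW, column 2015Q1 holds 357, so the long row (NW, 2015Q1) has revenue=357.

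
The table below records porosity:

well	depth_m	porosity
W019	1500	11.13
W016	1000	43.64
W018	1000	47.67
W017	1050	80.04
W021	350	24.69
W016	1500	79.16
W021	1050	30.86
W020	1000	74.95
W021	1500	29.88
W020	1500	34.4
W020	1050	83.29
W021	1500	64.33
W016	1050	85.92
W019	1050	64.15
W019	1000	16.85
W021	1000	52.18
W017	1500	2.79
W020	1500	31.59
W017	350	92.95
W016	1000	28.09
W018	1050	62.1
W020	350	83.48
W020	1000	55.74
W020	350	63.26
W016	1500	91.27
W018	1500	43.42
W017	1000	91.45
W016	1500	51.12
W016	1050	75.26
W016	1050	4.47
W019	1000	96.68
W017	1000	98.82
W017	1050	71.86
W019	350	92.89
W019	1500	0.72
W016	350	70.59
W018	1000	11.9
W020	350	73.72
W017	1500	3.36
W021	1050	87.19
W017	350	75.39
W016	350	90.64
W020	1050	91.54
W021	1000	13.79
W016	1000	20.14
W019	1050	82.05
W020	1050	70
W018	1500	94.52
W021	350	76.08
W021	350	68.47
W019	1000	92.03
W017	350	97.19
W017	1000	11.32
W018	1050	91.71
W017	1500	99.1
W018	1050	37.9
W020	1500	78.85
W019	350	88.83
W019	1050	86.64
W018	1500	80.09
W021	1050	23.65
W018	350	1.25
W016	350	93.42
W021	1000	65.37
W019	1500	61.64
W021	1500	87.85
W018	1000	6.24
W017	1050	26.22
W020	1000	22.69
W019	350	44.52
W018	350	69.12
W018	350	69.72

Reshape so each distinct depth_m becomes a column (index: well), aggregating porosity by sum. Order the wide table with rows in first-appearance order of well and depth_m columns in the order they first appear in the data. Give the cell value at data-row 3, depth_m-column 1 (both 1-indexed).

With rows in first-appearance order of well, row 3 is well=W018. depth_m columns in first-appearance order: 1500, 1000, 1050, 350; column 1 is 1500.
Long rows with well=W018, depth_m=1500: 43.42 + 94.52 + 80.09 = 218.03.

218.03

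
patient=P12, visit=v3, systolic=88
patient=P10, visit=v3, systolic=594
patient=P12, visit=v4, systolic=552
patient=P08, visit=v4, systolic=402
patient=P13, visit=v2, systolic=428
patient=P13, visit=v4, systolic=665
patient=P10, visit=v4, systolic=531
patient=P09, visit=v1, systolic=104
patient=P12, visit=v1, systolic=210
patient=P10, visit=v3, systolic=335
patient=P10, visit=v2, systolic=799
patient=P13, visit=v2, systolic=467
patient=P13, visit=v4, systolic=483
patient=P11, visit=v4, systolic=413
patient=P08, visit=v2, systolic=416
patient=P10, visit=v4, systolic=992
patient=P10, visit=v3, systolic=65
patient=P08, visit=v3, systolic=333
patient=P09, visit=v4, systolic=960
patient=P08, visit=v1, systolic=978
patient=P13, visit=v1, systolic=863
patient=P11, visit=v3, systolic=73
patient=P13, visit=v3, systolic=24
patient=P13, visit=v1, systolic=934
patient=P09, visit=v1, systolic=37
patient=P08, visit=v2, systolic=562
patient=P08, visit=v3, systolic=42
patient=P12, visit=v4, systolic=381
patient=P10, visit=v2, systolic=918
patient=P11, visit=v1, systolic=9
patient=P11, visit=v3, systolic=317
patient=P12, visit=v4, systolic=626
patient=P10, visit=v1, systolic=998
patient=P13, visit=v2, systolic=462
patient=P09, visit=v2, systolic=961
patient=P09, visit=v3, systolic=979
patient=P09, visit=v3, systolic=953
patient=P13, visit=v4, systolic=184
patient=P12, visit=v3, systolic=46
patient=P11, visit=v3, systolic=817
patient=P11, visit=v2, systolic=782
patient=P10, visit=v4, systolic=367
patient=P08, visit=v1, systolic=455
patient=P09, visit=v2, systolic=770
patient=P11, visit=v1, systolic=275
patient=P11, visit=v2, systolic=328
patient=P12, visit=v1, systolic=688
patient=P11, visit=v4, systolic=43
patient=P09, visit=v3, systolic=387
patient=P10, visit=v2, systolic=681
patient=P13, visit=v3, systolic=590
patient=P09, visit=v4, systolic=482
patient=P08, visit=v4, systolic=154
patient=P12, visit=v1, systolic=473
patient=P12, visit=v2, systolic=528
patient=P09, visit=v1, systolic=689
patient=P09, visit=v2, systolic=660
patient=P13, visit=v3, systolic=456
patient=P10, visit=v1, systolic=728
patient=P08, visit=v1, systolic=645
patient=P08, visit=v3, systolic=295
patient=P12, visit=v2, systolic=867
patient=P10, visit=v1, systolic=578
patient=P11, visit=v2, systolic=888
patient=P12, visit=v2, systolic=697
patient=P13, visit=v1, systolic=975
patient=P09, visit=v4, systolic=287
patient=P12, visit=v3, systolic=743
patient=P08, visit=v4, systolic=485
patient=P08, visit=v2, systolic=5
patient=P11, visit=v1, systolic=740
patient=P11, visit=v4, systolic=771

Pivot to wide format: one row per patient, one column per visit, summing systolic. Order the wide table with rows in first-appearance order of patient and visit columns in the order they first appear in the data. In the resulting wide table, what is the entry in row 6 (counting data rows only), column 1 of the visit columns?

With rows in first-appearance order of patient, row 6 is patient=P11. visit columns in first-appearance order: v3, v4, v2, v1; column 1 is v3.
Long rows with patient=P11, visit=v3: 73 + 317 + 817 = 1207.

1207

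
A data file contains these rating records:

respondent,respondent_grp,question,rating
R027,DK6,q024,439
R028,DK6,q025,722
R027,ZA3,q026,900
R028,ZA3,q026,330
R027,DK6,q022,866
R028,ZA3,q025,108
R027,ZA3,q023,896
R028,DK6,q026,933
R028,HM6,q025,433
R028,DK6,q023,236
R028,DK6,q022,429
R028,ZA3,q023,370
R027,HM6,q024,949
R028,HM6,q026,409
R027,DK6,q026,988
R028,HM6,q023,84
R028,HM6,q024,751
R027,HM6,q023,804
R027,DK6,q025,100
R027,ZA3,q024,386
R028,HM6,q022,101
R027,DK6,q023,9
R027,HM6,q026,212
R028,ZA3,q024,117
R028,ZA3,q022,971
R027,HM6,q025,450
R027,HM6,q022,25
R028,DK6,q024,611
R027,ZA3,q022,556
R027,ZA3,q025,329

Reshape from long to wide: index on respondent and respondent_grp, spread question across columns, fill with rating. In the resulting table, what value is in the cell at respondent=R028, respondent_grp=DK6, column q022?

429

Wide layout: rows indexed by respondent and respondent_grp, columns are the 5 distinct question values (q024, q025, q026, q022, q023).
Cell (respondent=R028, respondent_grp=DK6, question=q022) draws from the long row where respondent=R028, respondent_grp=DK6 and question=q022, which has rating=429.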